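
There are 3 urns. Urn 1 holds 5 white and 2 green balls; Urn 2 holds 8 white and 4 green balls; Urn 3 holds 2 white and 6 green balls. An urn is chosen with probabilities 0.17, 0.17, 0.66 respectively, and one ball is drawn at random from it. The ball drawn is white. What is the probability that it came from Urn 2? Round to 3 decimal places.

P(white|Urn 1) = 0.7143; P(white|Urn 2) = 0.6667; P(white|Urn 3) = 0.25.
Prior × likelihood for each source: 0.17·0.7143=0.1214, 0.17·0.6667=0.1133, 0.66·0.25=0.1650. Summing gives P(white) = 0.39976.
P(Urn 2 | white) = 0.1133 / 0.39976 = 0.284.

Posterior probability ≈ 0.284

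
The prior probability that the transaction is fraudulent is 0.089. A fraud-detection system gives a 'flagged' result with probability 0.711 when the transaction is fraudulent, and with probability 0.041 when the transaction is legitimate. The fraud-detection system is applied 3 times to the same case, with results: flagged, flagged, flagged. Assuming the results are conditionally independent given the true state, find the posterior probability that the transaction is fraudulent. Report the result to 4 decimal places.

Let H be the event that the transaction is fraudulent; start with P(H) = 0.089. P('flagged'|H) = 0.711, P('flagged'|¬H) = 0.041.
Update on result 1 ('flagged'): P(H) ← 0.711·0.0890 / (0.711·0.0890 + 0.041·0.9110) = 0.063279/0.10063 = 0.6288.
Update on result 2 ('flagged'): P(H) ← 0.711·0.6288 / (0.711·0.6288 + 0.041·0.3712) = 0.44710/0.46232 = 0.9671.
Update on result 3 ('flagged'): P(H) ← 0.711·0.9671 / (0.711·0.9671 + 0.041·0.0329) = 0.68760/0.68895 = 0.9980.

Posterior P(H) ≈ 0.9980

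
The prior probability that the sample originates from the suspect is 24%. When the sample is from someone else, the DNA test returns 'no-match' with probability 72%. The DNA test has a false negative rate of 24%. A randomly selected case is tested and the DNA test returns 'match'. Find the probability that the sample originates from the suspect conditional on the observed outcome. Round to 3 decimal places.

P(H | E) ≈ 0.462

Write H for 'the sample originates from the suspect'. Prior odds H:¬H = 0.24/0.76 = 0.31579. For the 'match' outcome, the likelihood ratio is 0.76/0.28 = 2.7143.
Posterior odds = 0.31579 × 2.7143 = 0.85714, so P(H|E) = 0.85714/(1+0.85714) = 0.462.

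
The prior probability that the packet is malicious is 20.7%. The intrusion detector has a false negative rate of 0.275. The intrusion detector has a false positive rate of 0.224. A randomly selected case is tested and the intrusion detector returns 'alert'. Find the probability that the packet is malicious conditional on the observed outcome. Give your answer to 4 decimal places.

Write H for 'the packet is malicious'. Prior odds H:¬H = 0.207/0.793 = 0.26103. For the 'alert' outcome, the likelihood ratio is 0.725/0.224 = 3.2366.
Posterior odds = 0.26103 × 3.2366 = 0.84486, so P(H|E) = 0.84486/(1+0.84486) = 0.4580.

P(H | E) ≈ 0.4580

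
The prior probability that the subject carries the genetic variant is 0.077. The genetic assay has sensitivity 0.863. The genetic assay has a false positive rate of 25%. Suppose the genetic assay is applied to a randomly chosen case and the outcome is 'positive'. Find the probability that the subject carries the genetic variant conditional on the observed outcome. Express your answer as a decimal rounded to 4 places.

Write H for 'the subject carries the genetic variant'. Prior odds H:¬H = 0.077/0.923 = 0.083424. For the 'positive' outcome, the likelihood ratio is 0.863/0.25 = 3.4520.
Posterior odds = 0.083424 × 3.4520 = 0.28798, so P(H|E) = 0.28798/(1+0.28798) = 0.2236.

P(H | E) ≈ 0.2236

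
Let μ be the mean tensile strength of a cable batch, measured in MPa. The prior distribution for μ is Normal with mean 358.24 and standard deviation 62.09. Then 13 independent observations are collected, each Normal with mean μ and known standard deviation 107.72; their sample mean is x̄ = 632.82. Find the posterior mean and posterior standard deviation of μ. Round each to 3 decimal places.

Posterior mean ≈ 581.199; posterior SD ≈ 26.922

With known σ, the Normal prior is conjugate. Weight on the data is w = (n/σ²)/(n/σ² + 1/τ₀²) = 0.00112034/(0.00112034+0.00025939) = 0.81200.
Posterior mean = w·x̄ + (1−w)·μ₀ = 0.81200·632.82 + 0.18800·358.24 = 581.199. Posterior variance = 1/(0.00112034+0.00025939) = 724.777, so SD = 26.922.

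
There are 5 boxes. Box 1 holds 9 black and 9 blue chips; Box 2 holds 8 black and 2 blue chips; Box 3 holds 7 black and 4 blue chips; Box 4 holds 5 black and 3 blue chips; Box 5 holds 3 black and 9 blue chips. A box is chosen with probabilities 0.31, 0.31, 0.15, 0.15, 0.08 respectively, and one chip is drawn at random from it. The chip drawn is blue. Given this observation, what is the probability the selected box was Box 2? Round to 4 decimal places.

P(blue|Box 1) = 0.5; P(blue|Box 2) = 0.2; P(blue|Box 3) = 0.3636; P(blue|Box 4) = 0.375; P(blue|Box 5) = 0.75.
Prior × likelihood for each source: 0.31·0.5=0.1550, 0.31·0.2=0.06200, 0.15·0.3636=0.05455, 0.15·0.375=0.05625, 0.08·0.75=0.06000. Summing gives P(blue) = 0.38780.
P(Box 2 | blue) = 0.06200 / 0.38780 = 0.1599.

Posterior probability ≈ 0.1599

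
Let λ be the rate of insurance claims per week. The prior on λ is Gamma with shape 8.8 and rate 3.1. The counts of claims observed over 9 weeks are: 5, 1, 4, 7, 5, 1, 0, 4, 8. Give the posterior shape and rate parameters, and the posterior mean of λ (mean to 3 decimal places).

The Poisson likelihood adds the total count to the shape and the number of exposure periods to the rate. Here ∑xᵢ = 35 and n = 9, so shape 8.8→43.8 and rate 3.1→12.1.
E[λ | data] = 43.8/12.1 = 3.620.

Posterior: Gamma(shape=43.8, rate=12.1); mean ≈ 3.620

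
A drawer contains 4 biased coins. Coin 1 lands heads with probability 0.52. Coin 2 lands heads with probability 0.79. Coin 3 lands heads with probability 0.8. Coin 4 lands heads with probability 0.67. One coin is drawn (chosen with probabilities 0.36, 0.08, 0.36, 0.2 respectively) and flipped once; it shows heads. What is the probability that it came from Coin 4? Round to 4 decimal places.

P(heads|C1) = 0.52; P(heads|C2) = 0.79; P(heads|C3) = 0.8; P(heads|C4) = 0.67.
Prior × likelihood for each source: 0.36·0.52=0.1872, 0.08·0.79=0.06320, 0.36·0.8=0.2880, 0.2·0.67=0.1340. Summing gives P(heads) = 0.67240.
P(Coin 4 | heads) = 0.1340 / 0.67240 = 0.1993.

Posterior probability ≈ 0.1993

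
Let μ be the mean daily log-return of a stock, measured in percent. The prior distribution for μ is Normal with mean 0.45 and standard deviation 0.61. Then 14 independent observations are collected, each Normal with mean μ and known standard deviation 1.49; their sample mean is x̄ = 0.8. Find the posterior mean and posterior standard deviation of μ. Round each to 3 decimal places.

Posterior mean ≈ 0.695; posterior SD ≈ 0.333

With known σ, the Normal prior is conjugate. Weight on the data is w = (n/σ²)/(n/σ² + 1/τ₀²) = 6.30602/(6.30602+2.68745) = 0.70118.
Posterior mean = w·x̄ + (1−w)·μ₀ = 0.70118·0.8 + 0.29882·0.45 = 0.695. Posterior variance = 1/(6.30602+2.68745) = 0.111192, so SD = 0.333.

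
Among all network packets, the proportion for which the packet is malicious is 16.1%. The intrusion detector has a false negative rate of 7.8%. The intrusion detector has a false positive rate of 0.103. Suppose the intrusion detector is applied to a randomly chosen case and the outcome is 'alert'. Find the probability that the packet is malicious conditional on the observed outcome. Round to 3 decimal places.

P(H | E) ≈ 0.632

Write H for 'the packet is malicious'. Prior odds H:¬H = 0.161/0.839 = 0.19190. For the 'alert' outcome, the likelihood ratio is 0.922/0.103 = 8.9515.
Posterior odds = 0.19190 × 8.9515 = 1.7177, so P(H|E) = 1.7177/(1+1.7177) = 0.632.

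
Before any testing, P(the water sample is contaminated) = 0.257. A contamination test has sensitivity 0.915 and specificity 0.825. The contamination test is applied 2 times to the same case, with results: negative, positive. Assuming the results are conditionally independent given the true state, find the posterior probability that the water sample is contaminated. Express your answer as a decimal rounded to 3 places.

Posterior P(H) ≈ 0.157

With H the event that the water sample is contaminated, the joint likelihood of the observed sequence is P(data|H) = 0.085·0.915 = 0.077775 and P(data|¬H) = 0.825·0.175 = 0.14437.
Bayes: P(H|data) = 0.257·0.077775 / (0.257·0.077775 + 0.743·0.14437) = 0.019988/0.12726 = 0.1571.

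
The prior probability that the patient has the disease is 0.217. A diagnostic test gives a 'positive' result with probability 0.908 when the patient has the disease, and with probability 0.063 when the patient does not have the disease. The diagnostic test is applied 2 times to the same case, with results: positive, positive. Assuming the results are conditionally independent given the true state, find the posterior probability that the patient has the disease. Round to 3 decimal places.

Posterior P(H) ≈ 0.983

Let H be the event that the patient has the disease; start with P(H) = 0.217. P('positive'|H) = 0.908, P('positive'|¬H) = 0.063.
Update on result 1 ('positive'): P(H) ← 0.908·0.2170 / (0.908·0.2170 + 0.063·0.7830) = 0.19704/0.24637 = 0.7998.
Update on result 2 ('positive'): P(H) ← 0.908·0.7998 / (0.908·0.7998 + 0.063·0.2002) = 0.72619/0.73881 = 0.9829.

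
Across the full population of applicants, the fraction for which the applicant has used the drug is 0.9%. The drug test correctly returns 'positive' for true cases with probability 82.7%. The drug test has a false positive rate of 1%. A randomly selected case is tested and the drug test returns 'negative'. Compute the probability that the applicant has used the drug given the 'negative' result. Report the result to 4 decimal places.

Let H be the event that the applicant has used the drug. P(H) = 0.009, so P(¬H) = 0.991. With E the 'negative' result, P(E|H) = 0.173 and P(E|¬H) = 0.99.
P(E) = 0.173·0.009 + 0.99·0.991 = 0.0015570 + 0.98109 = 0.98265.
By Bayes' theorem, P(H|E) = 0.0015570 / 0.98265 = 0.0016.

P(H | E) ≈ 0.0016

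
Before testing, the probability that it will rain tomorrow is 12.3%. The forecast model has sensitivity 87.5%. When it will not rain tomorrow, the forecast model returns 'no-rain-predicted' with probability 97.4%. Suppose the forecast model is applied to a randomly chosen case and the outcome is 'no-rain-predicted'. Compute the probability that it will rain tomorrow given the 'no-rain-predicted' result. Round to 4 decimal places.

Let H be the event that it will rain tomorrow. P(H) = 0.123, so P(¬H) = 0.877. With E the 'no-rain-predicted' result, P(E|H) = 0.125 and P(E|¬H) = 0.974.
P(E) = 0.125·0.123 + 0.974·0.877 = 0.015375 + 0.85420 = 0.86957.
By Bayes' theorem, P(H|E) = 0.015375 / 0.86957 = 0.0177.

P(H | E) ≈ 0.0177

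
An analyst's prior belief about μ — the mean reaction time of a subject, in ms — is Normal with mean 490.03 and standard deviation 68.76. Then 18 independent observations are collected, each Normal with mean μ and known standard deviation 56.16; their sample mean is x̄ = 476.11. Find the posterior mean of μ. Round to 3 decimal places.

Posterior mean ≈ 476.607

With known σ, the Normal prior is conjugate. Weight on the data is w = (n/σ²)/(n/σ² + 1/τ₀²) = 0.00570714/(0.00570714+0.00021151) = 0.96426.
Posterior mean = w·x̄ + (1−w)·μ₀ = 0.96426·476.11 + 0.035736·490.03 = 476.607.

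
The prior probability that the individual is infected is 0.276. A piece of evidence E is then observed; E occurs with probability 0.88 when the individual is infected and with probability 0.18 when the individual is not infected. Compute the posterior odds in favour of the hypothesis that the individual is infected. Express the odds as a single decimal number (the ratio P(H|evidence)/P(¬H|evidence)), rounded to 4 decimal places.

Prior odds = 0.276/(1−0.276) = 0.38122.
Likelihood ratio for E = 0.88/0.18 = 4.8889.
Posterior odds = prior odds × LR = 1.8637.

Posterior odds ≈ 1.8637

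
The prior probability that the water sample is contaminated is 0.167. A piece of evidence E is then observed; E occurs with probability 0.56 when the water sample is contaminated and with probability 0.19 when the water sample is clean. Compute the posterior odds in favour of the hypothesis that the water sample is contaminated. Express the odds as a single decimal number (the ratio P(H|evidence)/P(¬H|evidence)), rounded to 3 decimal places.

Prior odds = 0.167/(1−0.167) = 0.20048.
Likelihood ratio for E = 0.56/0.19 = 2.9474.
Posterior odds = prior odds × LR = 0.59089.

Posterior odds ≈ 0.591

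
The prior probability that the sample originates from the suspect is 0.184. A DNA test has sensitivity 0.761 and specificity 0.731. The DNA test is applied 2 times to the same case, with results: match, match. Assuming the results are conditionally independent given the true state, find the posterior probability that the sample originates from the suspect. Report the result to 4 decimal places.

Posterior P(H) ≈ 0.6434

Let H be the event that the sample originates from the suspect; start with P(H) = 0.184. P('match'|H) = 0.761, P('match'|¬H) = 0.269.
Update on result 1 ('match'): P(H) ← 0.761·0.1840 / (0.761·0.1840 + 0.269·0.8160) = 0.14002/0.35953 = 0.3895.
Update on result 2 ('match'): P(H) ← 0.761·0.3895 / (0.761·0.3895 + 0.269·0.6105) = 0.29638/0.46062 = 0.6434.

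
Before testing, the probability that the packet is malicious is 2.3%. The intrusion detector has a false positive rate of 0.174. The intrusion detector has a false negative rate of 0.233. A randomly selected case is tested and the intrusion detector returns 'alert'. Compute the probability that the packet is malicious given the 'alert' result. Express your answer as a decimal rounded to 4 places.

P(H | E) ≈ 0.0940

Let H be the event that the packet is malicious. P(H) = 0.023, so P(¬H) = 0.977. With E the 'alert' result, P(E|H) = 0.767 and P(E|¬H) = 0.174.
P(E) = 0.767·0.023 + 0.174·0.977 = 0.017641 + 0.17000 = 0.18764.
By Bayes' theorem, P(H|E) = 0.017641 / 0.18764 = 0.0940.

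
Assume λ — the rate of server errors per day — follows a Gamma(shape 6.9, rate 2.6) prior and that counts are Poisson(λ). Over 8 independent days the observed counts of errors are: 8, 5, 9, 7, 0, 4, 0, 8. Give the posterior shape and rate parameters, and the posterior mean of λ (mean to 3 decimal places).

The Poisson likelihood adds the total count to the shape and the number of exposure periods to the rate. Here ∑xᵢ = 41 and n = 8, so shape 6.9→47.9 and rate 2.6→10.6.
E[λ | data] = 47.9/10.6 = 4.519.

Posterior: Gamma(shape=47.9, rate=10.6); mean ≈ 4.519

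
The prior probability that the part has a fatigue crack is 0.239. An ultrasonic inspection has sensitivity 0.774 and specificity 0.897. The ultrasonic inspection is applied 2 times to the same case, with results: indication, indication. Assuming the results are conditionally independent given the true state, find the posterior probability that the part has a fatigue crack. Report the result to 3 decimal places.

With H the event that the part has a fatigue crack, the joint likelihood of the observed sequence is P(data|H) = 0.774·0.774 = 0.59908 and P(data|¬H) = 0.103·0.103 = 0.010609.
Bayes: P(H|data) = 0.239·0.59908 / (0.239·0.59908 + 0.761·0.010609) = 0.14318/0.15125 = 0.9466.

Posterior P(H) ≈ 0.947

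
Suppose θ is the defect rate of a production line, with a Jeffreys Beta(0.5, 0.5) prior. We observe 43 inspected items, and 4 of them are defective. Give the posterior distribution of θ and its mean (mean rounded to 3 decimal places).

Posterior: Beta(4.5, 39.5); mean ≈ 0.102

The binomial likelihood is conjugate to the Beta prior: with 4 successes and 39 failures, the posterior is Beta(0.5+4, 0.5+39) = Beta(4.5, 39.5).
Posterior mean = α/(α+β) = 4.5/44 = 0.102.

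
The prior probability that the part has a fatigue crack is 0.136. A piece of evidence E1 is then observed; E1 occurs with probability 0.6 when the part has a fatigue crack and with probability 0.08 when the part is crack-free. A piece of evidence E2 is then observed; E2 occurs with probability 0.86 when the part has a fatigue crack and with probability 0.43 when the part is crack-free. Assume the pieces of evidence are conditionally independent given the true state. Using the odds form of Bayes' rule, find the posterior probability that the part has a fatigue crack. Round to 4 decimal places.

Posterior probability ≈ 0.7025

Prior odds = 0.136/(1−0.136) = 0.15741.
Likelihood ratio for E1 = 0.6/0.08 = 7.5000.
Likelihood ratio for E2 = 0.86/0.43 = 2.0000.
Posterior odds = prior odds × LR₁ × LR₂ = 2.3611.
Posterior probability = odds/(1+odds) = 2.3611/3.3611 = 0.7025.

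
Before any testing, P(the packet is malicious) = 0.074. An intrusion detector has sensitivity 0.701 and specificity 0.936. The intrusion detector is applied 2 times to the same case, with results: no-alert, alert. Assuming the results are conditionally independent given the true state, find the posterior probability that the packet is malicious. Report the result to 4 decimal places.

With H the event that the packet is malicious, the joint likelihood of the observed sequence is P(data|H) = 0.299·0.701 = 0.20960 and P(data|¬H) = 0.936·0.064 = 0.059904.
Bayes: P(H|data) = 0.074·0.20960 / (0.074·0.20960 + 0.926·0.059904) = 0.015510/0.070981 = 0.2185.

Posterior P(H) ≈ 0.2185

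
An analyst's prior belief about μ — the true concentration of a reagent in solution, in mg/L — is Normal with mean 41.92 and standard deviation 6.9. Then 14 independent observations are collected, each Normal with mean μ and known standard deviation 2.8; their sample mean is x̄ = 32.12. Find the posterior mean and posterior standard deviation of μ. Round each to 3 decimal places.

Posterior mean ≈ 32.234; posterior SD ≈ 0.744

With known σ, the Normal prior is conjugate. Weight on the data is w = (n/σ²)/(n/σ² + 1/τ₀²) = 1.78571/(1.78571+0.0210040) = 0.98837.
Posterior mean = w·x̄ + (1−w)·μ₀ = 0.98837·32.12 + 0.011625·41.92 = 32.234. Posterior variance = 1/(1.78571+0.0210040) = 0.553490, so SD = 0.744.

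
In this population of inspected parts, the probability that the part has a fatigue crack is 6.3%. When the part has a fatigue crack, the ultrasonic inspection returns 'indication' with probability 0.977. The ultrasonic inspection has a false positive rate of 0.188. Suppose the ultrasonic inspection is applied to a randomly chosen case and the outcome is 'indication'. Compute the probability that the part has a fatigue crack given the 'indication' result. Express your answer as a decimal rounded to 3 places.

Let H be the event that the part has a fatigue crack. P(H) = 0.063, so P(¬H) = 0.937. With E the 'indication' result, P(E|H) = 0.977 and P(E|¬H) = 0.188.
P(E) = 0.977·0.063 + 0.188·0.937 = 0.061551 + 0.17616 = 0.23771.
By Bayes' theorem, P(H|E) = 0.061551 / 0.23771 = 0.259.

P(H | E) ≈ 0.259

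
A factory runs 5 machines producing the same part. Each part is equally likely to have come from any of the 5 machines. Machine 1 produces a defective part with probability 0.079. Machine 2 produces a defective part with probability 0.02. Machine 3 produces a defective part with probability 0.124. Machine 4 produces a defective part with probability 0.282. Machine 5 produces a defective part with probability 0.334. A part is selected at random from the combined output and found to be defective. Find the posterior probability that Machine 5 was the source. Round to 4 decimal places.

Posterior probability ≈ 0.3981

Tabulate prior·likelihood by source: [1] prior 0.2, lik 0.079, product 0.01580; [2] prior 0.2, lik 0.02, product 0.004000; [3] prior 0.2, lik 0.124, product 0.02480; [4] prior 0.2, lik 0.282, product 0.05640; [5] prior 0.2, lik 0.334, product 0.06680.
Normalizing constant = 0.16780; the posterior for Machine 5 is its product over the sum, 0.06680/0.16780 = 0.3981.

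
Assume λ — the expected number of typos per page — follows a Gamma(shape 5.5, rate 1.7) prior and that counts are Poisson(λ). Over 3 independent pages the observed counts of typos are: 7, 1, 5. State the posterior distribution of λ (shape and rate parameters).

Total count ∑xᵢ = 13 over n = 3 pages.
Gamma is conjugate to the Poisson likelihood: posterior is Gamma(shape = 5.5+13 = 18.5, rate = 1.7+3 = 4.7).

Posterior: Gamma(shape=18.5, rate=4.7)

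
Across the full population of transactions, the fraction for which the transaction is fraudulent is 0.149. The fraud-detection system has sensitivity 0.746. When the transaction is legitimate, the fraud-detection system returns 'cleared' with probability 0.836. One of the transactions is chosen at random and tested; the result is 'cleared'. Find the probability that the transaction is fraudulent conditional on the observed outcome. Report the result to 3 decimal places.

P(H | E) ≈ 0.051

Let H be the event that the transaction is fraudulent. P(H) = 0.149, so P(¬H) = 0.851. With E the 'cleared' result, P(E|H) = 0.254 and P(E|¬H) = 0.836.
P(E) = 0.254·0.149 + 0.836·0.851 = 0.037846 + 0.71144 = 0.74928.
By Bayes' theorem, P(H|E) = 0.037846 / 0.74928 = 0.051.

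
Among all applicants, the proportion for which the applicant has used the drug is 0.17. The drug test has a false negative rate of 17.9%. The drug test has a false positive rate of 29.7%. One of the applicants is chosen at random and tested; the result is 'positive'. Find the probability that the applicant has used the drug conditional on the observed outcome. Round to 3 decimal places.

P(H | E) ≈ 0.362

Let H be the event that the applicant has used the drug. P(H) = 0.17, so P(¬H) = 0.83. With E the 'positive' result, P(E|H) = 0.821 and P(E|¬H) = 0.297.
P(E) = 0.821·0.17 + 0.297·0.83 = 0.13957 + 0.24651 = 0.38608.
By Bayes' theorem, P(H|E) = 0.13957 / 0.38608 = 0.362.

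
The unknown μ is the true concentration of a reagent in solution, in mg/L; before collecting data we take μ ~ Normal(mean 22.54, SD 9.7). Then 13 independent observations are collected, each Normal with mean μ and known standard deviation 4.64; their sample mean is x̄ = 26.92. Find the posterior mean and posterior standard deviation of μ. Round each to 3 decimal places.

With known σ, the Normal prior is conjugate. Weight on the data is w = (n/σ²)/(n/σ² + 1/τ₀²) = 0.603820/(0.603820+0.0106281) = 0.98270.
Posterior mean = w·x̄ + (1−w)·μ₀ = 0.98270·26.92 + 0.017297·22.54 = 26.844. Posterior variance = 1/(0.603820+0.0106281) = 1.62748, so SD = 1.276.

Posterior mean ≈ 26.844; posterior SD ≈ 1.276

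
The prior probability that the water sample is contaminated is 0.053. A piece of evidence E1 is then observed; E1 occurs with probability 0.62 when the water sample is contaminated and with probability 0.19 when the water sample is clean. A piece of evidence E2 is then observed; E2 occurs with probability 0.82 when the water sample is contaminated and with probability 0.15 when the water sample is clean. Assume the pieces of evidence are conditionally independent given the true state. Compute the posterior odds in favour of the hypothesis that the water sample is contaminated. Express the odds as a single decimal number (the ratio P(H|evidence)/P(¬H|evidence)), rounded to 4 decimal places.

Posterior odds ≈ 0.9984

Prior odds = 0.053/(1−0.053) = 0.055966.
Likelihood ratio for E1 = 0.62/0.19 = 3.2632.
Likelihood ratio for E2 = 0.82/0.15 = 5.4667.
Posterior odds = prior odds × LR₁ × LR₂ = 0.99836.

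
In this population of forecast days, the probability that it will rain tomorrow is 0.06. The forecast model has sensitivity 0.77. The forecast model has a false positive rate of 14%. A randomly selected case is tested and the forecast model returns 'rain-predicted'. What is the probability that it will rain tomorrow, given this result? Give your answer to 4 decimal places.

P(H | E) ≈ 0.2598

Write H for 'it will rain tomorrow'. Prior odds H:¬H = 0.06/0.94 = 0.063830. For the 'rain-predicted' outcome, the likelihood ratio is 0.77/0.14 = 5.5000.
Posterior odds = 0.063830 × 5.5000 = 0.35106, so P(H|E) = 0.35106/(1+0.35106) = 0.2598.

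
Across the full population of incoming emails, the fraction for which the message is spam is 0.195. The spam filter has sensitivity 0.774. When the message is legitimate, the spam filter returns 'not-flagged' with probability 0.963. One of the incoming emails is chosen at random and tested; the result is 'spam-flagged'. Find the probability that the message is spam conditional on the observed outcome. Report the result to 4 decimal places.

P(H | E) ≈ 0.8352

Write H for 'the message is spam'. Prior odds H:¬H = 0.195/0.805 = 0.24224. For the 'spam-flagged' outcome, the likelihood ratio is 0.774/0.037 = 20.919.
Posterior odds = 0.24224 × 20.919 = 5.0673, so P(H|E) = 5.0673/(1+5.0673) = 0.8352.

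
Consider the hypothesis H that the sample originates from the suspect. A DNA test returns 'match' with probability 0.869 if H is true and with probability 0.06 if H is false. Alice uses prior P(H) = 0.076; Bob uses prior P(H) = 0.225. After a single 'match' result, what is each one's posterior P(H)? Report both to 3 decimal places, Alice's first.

The likelihood ratio for a 'match' result is 0.869/0.06 = 14.483.
Alice: prior odds 0.076/0.924 = 0.082251; posterior odds 1.1913; posterior probability 0.544.
Bob: prior odds 0.225/0.775 = 0.29032; posterior odds 4.2048; posterior probability 0.808.

Alice: 0.544; Bob: 0.808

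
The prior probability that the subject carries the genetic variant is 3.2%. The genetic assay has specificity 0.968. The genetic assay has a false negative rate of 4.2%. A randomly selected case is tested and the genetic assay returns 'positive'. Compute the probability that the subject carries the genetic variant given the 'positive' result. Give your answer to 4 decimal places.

Let H be the event that the subject carries the genetic variant. P(H) = 0.032, so P(¬H) = 0.968. With E the 'positive' result, P(E|H) = 0.958 and P(E|¬H) = 0.032.
P(E) = 0.958·0.032 + 0.032·0.968 = 0.030656 + 0.030976 = 0.061632.
By Bayes' theorem, P(H|E) = 0.030656 / 0.061632 = 0.4974.

P(H | E) ≈ 0.4974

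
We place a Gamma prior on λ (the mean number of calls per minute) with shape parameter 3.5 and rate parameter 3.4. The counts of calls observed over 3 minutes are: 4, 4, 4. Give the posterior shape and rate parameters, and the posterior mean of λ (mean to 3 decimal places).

The Poisson likelihood adds the total count to the shape and the number of exposure periods to the rate. Here ∑xᵢ = 12 and n = 3, so shape 3.5→15.5 and rate 3.4→6.4.
Posterior mean = shape/rate = 15.5/6.4 = 2.422.

Posterior: Gamma(shape=15.5, rate=6.4); mean ≈ 2.422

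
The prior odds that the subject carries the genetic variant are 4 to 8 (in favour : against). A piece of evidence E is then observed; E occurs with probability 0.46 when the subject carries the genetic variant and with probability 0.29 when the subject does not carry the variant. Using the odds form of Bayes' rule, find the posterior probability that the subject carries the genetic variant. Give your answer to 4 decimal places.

Posterior probability ≈ 0.4423

Prior odds = 4/8 = 0.50000. In log-odds, ln(0.50000) = -0.69315.
Add log likelihood ratio: ln(1.5862) = 0.46135.
Posterior log-odds = -0.23180, so posterior odds = exp(-0.23180) = 0.79310. Converting, P(H|E) = 0.79310/1.7931 = 0.4423.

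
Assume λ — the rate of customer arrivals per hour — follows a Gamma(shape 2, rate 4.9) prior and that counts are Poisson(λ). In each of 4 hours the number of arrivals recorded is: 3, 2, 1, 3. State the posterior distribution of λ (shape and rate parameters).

Total count ∑xᵢ = 9 over n = 4 hours.
Gamma is conjugate to the Poisson likelihood: posterior is Gamma(shape = 2+9 = 11, rate = 4.9+4 = 8.9).

Posterior: Gamma(shape=11, rate=8.9)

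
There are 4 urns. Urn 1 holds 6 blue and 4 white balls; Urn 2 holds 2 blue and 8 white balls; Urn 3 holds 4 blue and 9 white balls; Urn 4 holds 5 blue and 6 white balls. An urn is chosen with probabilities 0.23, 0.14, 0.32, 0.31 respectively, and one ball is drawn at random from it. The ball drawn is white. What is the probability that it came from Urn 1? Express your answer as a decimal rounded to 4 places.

Posterior probability ≈ 0.1547

Tabulate prior·likelihood by source: [1] prior 0.23, lik 0.4, product 0.09200; [2] prior 0.14, lik 0.8, product 0.1120; [3] prior 0.32, lik 0.6923, product 0.2215; [4] prior 0.31, lik 0.5455, product 0.1691.
Normalizing constant = 0.59463; the posterior for Urn 1 is its product over the sum, 0.09200/0.59463 = 0.1547.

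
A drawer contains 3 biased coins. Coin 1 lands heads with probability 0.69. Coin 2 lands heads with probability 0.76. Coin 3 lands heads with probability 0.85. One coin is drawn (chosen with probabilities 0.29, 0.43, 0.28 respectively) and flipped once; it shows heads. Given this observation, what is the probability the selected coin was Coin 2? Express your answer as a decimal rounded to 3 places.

Posterior probability ≈ 0.427

Tabulate prior·likelihood by source: [1] prior 0.29, lik 0.69, product 0.2001; [2] prior 0.43, lik 0.76, product 0.3268; [3] prior 0.28, lik 0.85, product 0.2380.
Normalizing constant = 0.76490; the posterior for Coin 2 is its product over the sum, 0.3268/0.76490 = 0.427.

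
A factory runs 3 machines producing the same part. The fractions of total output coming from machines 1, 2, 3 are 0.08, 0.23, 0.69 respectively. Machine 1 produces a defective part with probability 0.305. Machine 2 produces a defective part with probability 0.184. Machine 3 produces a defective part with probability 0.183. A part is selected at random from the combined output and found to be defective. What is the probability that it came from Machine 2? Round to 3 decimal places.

P(defective|M1) = 0.305; P(defective|M2) = 0.184; P(defective|M3) = 0.183.
Prior × likelihood for each source: 0.08·0.305=0.02440, 0.23·0.184=0.04232, 0.69·0.183=0.1263. Summing gives P(defective) = 0.19299.
P(Machine 2 | defective) = 0.04232 / 0.19299 = 0.219.

Posterior probability ≈ 0.219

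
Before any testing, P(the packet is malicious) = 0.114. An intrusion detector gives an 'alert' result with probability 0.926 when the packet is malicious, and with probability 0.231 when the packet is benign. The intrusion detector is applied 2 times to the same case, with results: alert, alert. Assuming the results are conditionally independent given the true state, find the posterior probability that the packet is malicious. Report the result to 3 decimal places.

Let H be the event that the packet is malicious; start with P(H) = 0.114. P('alert'|H) = 0.926, P('alert'|¬H) = 0.231.
Update on result 1 ('alert'): P(H) ← 0.926·0.1140 / (0.926·0.1140 + 0.231·0.8860) = 0.10556/0.31023 = 0.3403.
Update on result 2 ('alert'): P(H) ← 0.926·0.3403 / (0.926·0.3403 + 0.231·0.6597) = 0.31510/0.46749 = 0.6740.

Posterior P(H) ≈ 0.674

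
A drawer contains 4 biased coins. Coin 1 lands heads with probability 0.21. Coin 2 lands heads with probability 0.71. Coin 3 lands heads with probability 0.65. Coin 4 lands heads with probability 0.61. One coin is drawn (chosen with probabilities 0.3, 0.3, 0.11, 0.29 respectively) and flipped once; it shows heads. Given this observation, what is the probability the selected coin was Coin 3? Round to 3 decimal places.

Posterior probability ≈ 0.136

Tabulate prior·likelihood by source: [1] prior 0.3, lik 0.21, product 0.06300; [2] prior 0.3, lik 0.71, product 0.2130; [3] prior 0.11, lik 0.65, product 0.07150; [4] prior 0.29, lik 0.61, product 0.1769.
Normalizing constant = 0.52440; the posterior for Coin 3 is its product over the sum, 0.07150/0.52440 = 0.136.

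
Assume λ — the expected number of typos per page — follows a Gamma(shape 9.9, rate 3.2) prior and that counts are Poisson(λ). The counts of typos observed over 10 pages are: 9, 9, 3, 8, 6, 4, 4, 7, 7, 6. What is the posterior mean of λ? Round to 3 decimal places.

Total count ∑xᵢ = 63 over n = 10 pages.
Gamma is conjugate to the Poisson likelihood: posterior is Gamma(shape = 9.9+63 = 72.9, rate = 3.2+10 = 13.2).
Posterior mean = shape/rate = 72.9/13.2 = 5.523.

Posterior mean ≈ 5.523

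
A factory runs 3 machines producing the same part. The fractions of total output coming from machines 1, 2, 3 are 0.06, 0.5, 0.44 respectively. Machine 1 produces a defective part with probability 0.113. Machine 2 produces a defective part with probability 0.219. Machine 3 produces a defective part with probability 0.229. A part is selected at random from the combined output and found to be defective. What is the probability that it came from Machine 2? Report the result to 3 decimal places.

P(defective|M1) = 0.113; P(defective|M2) = 0.219; P(defective|M3) = 0.229.
Prior × likelihood for each source: 0.06·0.113=0.006780, 0.5·0.219=0.1095, 0.44·0.229=0.1008. Summing gives P(defective) = 0.21704.
P(Machine 2 | defective) = 0.1095 / 0.21704 = 0.505.

Posterior probability ≈ 0.505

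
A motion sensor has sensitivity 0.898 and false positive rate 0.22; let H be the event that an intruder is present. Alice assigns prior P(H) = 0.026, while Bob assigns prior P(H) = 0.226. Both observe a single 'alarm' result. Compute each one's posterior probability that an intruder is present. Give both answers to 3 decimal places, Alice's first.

P('+'|H) = 0.898, P('+'|¬H) = 0.22.
Alice: numerator 0.898·0.026 = 0.023348; evidence = 0.023348+0.22·0.974 = 0.23763; posterior = 0.098.
Bob: numerator 0.898·0.226 = 0.20295; evidence = 0.20295+0.22·0.774 = 0.37323; posterior = 0.544.

Alice: 0.098; Bob: 0.544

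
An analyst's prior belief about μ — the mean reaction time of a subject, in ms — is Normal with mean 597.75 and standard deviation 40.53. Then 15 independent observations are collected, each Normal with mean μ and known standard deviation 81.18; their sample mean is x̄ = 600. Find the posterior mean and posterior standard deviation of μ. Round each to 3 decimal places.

Posterior mean ≈ 599.525; posterior SD ≈ 18.618

Prior precision 1/τ₀² = 1/40.53² = 0.00060876; data precision n/σ² = 15/81.18² = 0.00227611.
Posterior precision = 0.00060876 + 0.00227611 = 0.00288487, giving posterior SD = 1/√0.00288487 = 18.618.
Posterior mean = (0.00060876·597.75 + 0.00227611·600) / 0.00288487 = 599.525.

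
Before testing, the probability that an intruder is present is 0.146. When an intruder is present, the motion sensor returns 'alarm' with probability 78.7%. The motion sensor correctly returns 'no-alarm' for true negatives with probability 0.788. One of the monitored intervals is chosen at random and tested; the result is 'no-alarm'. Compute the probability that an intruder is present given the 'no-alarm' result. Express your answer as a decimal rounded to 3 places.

Write H for 'an intruder is present'. Prior odds H:¬H = 0.146/0.854 = 0.17096. For the 'no-alarm' outcome, the likelihood ratio is 0.213/0.788 = 0.27030.
Posterior odds = 0.17096 × 0.27030 = 0.046211, so P(H|E) = 0.046211/(1+0.046211) = 0.044.

P(H | E) ≈ 0.044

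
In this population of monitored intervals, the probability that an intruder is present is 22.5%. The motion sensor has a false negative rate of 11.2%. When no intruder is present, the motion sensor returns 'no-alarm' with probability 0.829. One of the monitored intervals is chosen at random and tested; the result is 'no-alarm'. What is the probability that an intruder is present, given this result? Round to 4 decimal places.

P(H | E) ≈ 0.0377

Write H for 'an intruder is present'. Prior odds H:¬H = 0.225/0.775 = 0.29032. For the 'no-alarm' outcome, the likelihood ratio is 0.112/0.829 = 0.13510.
Posterior odds = 0.29032 × 0.13510 = 0.039223, so P(H|E) = 0.039223/(1+0.039223) = 0.0377.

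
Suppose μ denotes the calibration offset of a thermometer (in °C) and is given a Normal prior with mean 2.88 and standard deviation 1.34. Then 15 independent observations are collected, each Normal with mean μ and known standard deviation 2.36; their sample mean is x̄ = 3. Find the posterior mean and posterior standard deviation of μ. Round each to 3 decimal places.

With known σ, the Normal prior is conjugate. Weight on the data is w = (n/σ²)/(n/σ² + 1/τ₀²) = 2.69319/(2.69319+0.556917) = 0.82865.
Posterior mean = w·x̄ + (1−w)·μ₀ = 0.82865·3 + 0.17135·2.88 = 2.979. Posterior variance = 1/(2.69319+0.556917) = 0.307682, so SD = 0.555.

Posterior mean ≈ 2.979; posterior SD ≈ 0.555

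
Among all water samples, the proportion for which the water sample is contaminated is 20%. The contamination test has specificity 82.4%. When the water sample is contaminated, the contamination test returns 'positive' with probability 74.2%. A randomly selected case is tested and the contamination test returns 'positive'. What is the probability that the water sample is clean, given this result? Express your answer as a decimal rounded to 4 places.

Let H be the event that the water sample is contaminated. P(H) = 0.2, so P(¬H) = 0.8. With E the 'positive' result, P(E|H) = 0.742 and P(E|¬H) = 0.176.
P(E) = 0.742·0.2 + 0.176·0.8 = 0.14840 + 0.14080 = 0.28920.
By Bayes' theorem, P(H|E) = 0.14840 / 0.28920 = 0.5131. Hence P(¬H|E) = 1 − 0.5131 = 0.4869.

P(¬H | E) ≈ 0.4869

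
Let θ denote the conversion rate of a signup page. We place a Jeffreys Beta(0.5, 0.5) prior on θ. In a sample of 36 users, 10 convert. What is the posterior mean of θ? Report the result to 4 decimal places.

The binomial likelihood is conjugate to the Beta prior: with 10 successes and 26 failures, the posterior is Beta(0.5+10, 0.5+26) = Beta(10.5, 26.5).
E[θ | data] = 10.5/(10.5+26.5) = 0.2838.

Posterior mean ≈ 0.2838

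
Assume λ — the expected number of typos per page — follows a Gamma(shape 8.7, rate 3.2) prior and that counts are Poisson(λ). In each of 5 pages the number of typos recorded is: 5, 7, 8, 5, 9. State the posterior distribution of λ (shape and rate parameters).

Total count ∑xᵢ = 34 over n = 5 pages.
Gamma is conjugate to the Poisson likelihood: posterior is Gamma(shape = 8.7+34 = 42.7, rate = 3.2+5 = 8.2).

Posterior: Gamma(shape=42.7, rate=8.2)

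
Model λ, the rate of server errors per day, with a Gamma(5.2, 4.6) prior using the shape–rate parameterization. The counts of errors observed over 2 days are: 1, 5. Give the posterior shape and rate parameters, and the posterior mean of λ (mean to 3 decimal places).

The Poisson likelihood adds the total count to the shape and the number of exposure periods to the rate. Here ∑xᵢ = 6 and n = 2, so shape 5.2→11.2 and rate 4.6→6.6.
Posterior mean = shape/rate = 11.2/6.6 = 1.697.

Posterior: Gamma(shape=11.2, rate=6.6); mean ≈ 1.697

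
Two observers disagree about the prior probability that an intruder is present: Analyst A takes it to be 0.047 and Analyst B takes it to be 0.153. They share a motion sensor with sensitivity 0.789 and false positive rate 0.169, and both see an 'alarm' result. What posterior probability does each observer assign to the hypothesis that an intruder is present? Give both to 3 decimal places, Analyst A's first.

The likelihood ratio for an 'alarm' result is 0.789/0.169 = 4.6686.
Analyst A: prior odds 0.047/0.953 = 0.049318; posterior odds 0.23025; posterior probability 0.187.
Analyst B: prior odds 0.153/0.847 = 0.18064; posterior odds 0.84333; posterior probability 0.458.

Analyst A: 0.187; Analyst B: 0.458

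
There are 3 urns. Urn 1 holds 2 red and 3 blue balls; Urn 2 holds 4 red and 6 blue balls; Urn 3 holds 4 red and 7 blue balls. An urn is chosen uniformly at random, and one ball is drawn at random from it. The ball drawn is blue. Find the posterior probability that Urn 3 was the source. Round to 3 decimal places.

Posterior probability ≈ 0.347

P(blue|Urn 1) = 0.6; P(blue|Urn 2) = 0.6; P(blue|Urn 3) = 0.6364.
Prior × likelihood for each source: 0.333333·0.6=0.2000, 0.333333·0.6=0.2000, 0.333333·0.6364=0.2121. Summing gives P(blue) = 0.61212.
P(Urn 3 | blue) = 0.2121 / 0.61212 = 0.347.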